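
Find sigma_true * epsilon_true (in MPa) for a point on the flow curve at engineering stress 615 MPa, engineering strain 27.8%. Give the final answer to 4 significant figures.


sigma_true = sigma_eng * (1 + epsilon_eng)
sigma_true = 615 * (1 + 0.278) = 785.97 MPa
epsilon_true = ln(1 + epsilon_eng)
epsilon_true = ln(1 + 0.278) = 0.245296
sigma_true * epsilon_true = 785.97 * 0.245296 = 192.8 MPa


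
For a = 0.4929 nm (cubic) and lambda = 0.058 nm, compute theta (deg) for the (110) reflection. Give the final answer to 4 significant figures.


d = a / sqrt(h^2+k^2+l^2)
d = 0.4929 / sqrt(2) = 0.348533 nm
lambda = 2*d*sin(theta)  =>  sin(theta) = lambda / (2*d)
sin(theta) = 0.058 / (2 * 0.348533) = 0.0832059
theta = 4.773 deg


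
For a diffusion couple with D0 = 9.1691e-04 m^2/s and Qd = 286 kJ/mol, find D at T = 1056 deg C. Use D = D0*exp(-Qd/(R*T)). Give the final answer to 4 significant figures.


D = D0 * exp(-Qd / (R*T))
T = 1329.15 K
D = 9.1691e-04 * exp(-286e3 / (8.314 * 1329.15))
D = 5.276e-15 m^2/s


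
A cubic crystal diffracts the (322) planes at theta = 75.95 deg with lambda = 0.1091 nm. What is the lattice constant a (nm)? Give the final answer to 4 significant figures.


d = lambda / (2*sin(theta))
d = 0.1091 / (2*sin(75.95 deg))
d = 0.0562322 nm
a = d * sqrt(h^2+k^2+l^2) = 0.0562322 * sqrt(17)
a = 0.2319 nm


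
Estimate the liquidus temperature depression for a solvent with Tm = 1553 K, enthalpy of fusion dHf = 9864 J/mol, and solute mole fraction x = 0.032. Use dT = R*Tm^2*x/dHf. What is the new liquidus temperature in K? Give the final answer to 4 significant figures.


dT = R*Tm^2*x / dHf
dT = 8.314 * 1553^2 * 0.032 / 9864
dT = 65.0504 K
T_new = 1553 - 65.0504 = 1488 K


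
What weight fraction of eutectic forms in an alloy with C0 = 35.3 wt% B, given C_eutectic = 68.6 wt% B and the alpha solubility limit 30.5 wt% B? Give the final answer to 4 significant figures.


f_primary = (C_e - C0) / (C_e - C_alpha_max)
f_primary = (68.6 - 35.3) / (68.6 - 30.5)
f_primary = 0.874016
f_eutectic = 1 - 0.874016 = 0.126


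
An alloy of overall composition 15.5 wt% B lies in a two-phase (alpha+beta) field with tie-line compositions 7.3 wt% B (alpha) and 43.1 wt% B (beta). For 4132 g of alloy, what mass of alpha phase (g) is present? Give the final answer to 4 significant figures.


f_alpha = (C_beta - C0) / (C_beta - C_alpha)
f_alpha = (43.1 - 15.5) / (43.1 - 7.3) = 0.77095
m_alpha = f_alpha * m_total = 0.77095 * 4132 = 3186 g


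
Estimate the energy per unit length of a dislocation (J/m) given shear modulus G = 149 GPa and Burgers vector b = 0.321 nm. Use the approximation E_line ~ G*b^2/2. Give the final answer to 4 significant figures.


E = G*b^2/2
b = 0.321 nm = 3.21e-10 m
G = 149 GPa = 1.49e+11 Pa
E = 0.5 * 1.49e+11 * (3.21e-10)^2
E = 7.677e-09 J/m


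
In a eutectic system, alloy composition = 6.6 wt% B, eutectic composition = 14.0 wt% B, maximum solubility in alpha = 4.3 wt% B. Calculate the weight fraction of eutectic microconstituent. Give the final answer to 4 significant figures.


f_primary = (C_e - C0) / (C_e - C_alpha_max)
f_primary = (14.0 - 6.6) / (14.0 - 4.3)
f_primary = 0.762887
f_eutectic = 1 - 0.762887 = 0.2371


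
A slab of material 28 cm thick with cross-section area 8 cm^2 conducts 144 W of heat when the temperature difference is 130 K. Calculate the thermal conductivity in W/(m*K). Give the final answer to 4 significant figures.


k = Q*L / (A*dT)
L = 0.28 m, A = 8e-04 m^2
k = 144 * 0.28 / (8e-04 * 130)
k = 387.7 W/(m*K)


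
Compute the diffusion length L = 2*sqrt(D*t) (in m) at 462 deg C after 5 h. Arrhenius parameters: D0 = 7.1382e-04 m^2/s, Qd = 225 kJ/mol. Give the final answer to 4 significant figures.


Step 1: D = D0 * exp(-Qd/(R*T))
T = 735.15 K
D = 7.1382e-04 * exp(-225e3 / (8.314 * 735.15)) = 7.34646e-20 m^2/s
Step 2: L = 2*sqrt(D*t)
t = 5 h = 18000 s
L = 2*sqrt(7.34646e-20 * 18000) = 7.273e-08 m


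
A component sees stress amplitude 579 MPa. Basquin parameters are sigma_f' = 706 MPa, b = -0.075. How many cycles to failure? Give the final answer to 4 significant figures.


sigma_a = sigma_f' * (2*Nf)^b
2*Nf = (sigma_a / sigma_f')^(1/b)
2*Nf = (579 / 706)^(1/-0.075)
2*Nf = 14.0718
Nf = 7.036 cycles


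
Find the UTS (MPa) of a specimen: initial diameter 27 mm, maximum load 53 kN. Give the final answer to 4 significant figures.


A0 = pi*(d/2)^2 = pi*(27/2)^2 = 572.555 mm^2
UTS = F_max / A0 = 53*1000 / 572.555
UTS = 92.57 MPa


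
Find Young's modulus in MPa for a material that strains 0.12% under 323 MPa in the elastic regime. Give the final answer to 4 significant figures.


E = sigma / epsilon
epsilon = 0.12% = 1.2e-03
E = 323 / 1.2e-03
E = 269200 MPa


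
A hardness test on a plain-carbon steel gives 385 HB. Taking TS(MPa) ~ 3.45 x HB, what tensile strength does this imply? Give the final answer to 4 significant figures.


TS (MPa) = 3.45 * HB
TS = 3.45 * 385
TS = 1328 MPa


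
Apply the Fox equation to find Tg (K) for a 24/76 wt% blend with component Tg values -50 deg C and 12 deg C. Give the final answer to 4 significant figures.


1/Tg = w1/Tg1 + w2/Tg2 (in Kelvin)
Tg1 = 223.15 K, Tg2 = 285.15 K
1/Tg = 0.24/223.15 + 0.76/285.15
Tg = 267.3 K


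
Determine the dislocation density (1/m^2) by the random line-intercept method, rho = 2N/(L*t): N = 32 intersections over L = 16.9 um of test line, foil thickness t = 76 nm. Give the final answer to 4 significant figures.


rho = 2N / (L * t)
L = 16.9 um = 1.69e-05 m, t = 76 nm = 7.6e-08 m
rho = 2 * 32 / (1.69e-05 * 7.6e-08)
rho = 4.983e+13 1/m^2


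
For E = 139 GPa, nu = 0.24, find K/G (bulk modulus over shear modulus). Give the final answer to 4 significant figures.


G = E / (2*(1+nu))
G = 139 / (2*(1+0.24)) = 56.0484 GPa
K = E / (3*(1-2*nu))
K = 139 / (3*(1-2*0.24)) = 89.1026 GPa
K/G = 89.1026 / 56.0484 = 1.59


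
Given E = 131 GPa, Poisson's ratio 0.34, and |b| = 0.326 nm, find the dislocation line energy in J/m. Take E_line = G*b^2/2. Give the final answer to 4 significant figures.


Step 1: G = E / (2*(1+nu))
G = 131 / (2*(1+0.34)) = 48.8806 GPa = 4.88806e+10 Pa
Step 2: E_line = G*b^2/2
b = 0.326 nm = 3.26e-10 m
E_line = 0.5 * 4.88806e+10 * (3.26e-10)^2 = 2.597e-09 J/m


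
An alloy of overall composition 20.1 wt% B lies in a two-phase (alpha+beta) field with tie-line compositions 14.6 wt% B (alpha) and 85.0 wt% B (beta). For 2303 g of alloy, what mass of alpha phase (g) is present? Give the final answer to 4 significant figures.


f_alpha = (C_beta - C0) / (C_beta - C_alpha)
f_alpha = (85.0 - 20.1) / (85.0 - 14.6) = 0.921875
m_alpha = f_alpha * m_total = 0.921875 * 2303 = 2123 g


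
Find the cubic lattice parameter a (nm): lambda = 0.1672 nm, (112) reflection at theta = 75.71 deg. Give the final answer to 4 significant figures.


d = lambda / (2*sin(theta))
d = 0.1672 / (2*sin(75.71 deg))
d = 0.0862693 nm
a = d * sqrt(h^2+k^2+l^2) = 0.0862693 * sqrt(6)
a = 0.2113 nm


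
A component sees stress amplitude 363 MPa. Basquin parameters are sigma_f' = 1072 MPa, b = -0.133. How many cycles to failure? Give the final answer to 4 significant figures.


sigma_a = sigma_f' * (2*Nf)^b
2*Nf = (sigma_a / sigma_f')^(1/b)
2*Nf = (363 / 1072)^(1/-0.133)
2*Nf = 3435.59
Nf = 1718 cycles


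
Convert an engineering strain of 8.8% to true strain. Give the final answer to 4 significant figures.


epsilon_true = ln(1 + epsilon_eng)
epsilon_true = ln(1 + 0.088)
epsilon_true = 0.08434


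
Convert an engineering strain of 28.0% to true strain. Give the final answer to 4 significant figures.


epsilon_true = ln(1 + epsilon_eng)
epsilon_true = ln(1 + 0.28)
epsilon_true = 0.2469


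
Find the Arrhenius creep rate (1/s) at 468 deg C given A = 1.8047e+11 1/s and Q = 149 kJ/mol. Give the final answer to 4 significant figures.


rate = A * exp(-Q / (R*T))
T = 468 + 273.15 = 741.15 K
rate = 1.8047e+11 * exp(-149e3 / (8.314 * 741.15))
rate = 5.686 1/s


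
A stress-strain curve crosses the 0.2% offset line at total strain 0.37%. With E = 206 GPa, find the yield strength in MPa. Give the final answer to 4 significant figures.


Offset strain = 0.002
Elastic strain at yield = total_strain - offset = 3.7e-03 - 0.002 = 1.7e-03
sigma_y = E * elastic_strain = 206000 * 1.7e-03
sigma_y = 350.2 MPa


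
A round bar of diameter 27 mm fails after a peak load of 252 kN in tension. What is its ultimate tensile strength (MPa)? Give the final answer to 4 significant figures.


A0 = pi*(d/2)^2 = pi*(27/2)^2 = 572.555 mm^2
UTS = F_max / A0 = 252*1000 / 572.555
UTS = 440.1 MPa


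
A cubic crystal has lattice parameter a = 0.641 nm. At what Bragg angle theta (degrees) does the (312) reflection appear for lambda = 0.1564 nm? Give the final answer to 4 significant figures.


d = a / sqrt(h^2+k^2+l^2)
d = 0.641 / sqrt(14) = 0.171314 nm
lambda = 2*d*sin(theta)  =>  sin(theta) = lambda / (2*d)
sin(theta) = 0.1564 / (2 * 0.171314) = 0.456471
theta = 27.16 deg


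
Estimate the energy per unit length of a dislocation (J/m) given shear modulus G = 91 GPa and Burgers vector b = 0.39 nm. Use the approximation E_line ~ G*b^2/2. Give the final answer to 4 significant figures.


E = G*b^2/2
b = 0.39 nm = 3.9e-10 m
G = 91 GPa = 9.1e+10 Pa
E = 0.5 * 9.1e+10 * (3.9e-10)^2
E = 6.921e-09 J/m


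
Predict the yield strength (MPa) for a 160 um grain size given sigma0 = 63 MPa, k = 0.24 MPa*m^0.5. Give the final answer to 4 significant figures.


sigma_y = sigma0 + k / sqrt(d)
d = 160 um = 1.6e-04 m
sigma_y = 63 + 0.24 / sqrt(1.6e-04)
sigma_y = 81.97 MPa


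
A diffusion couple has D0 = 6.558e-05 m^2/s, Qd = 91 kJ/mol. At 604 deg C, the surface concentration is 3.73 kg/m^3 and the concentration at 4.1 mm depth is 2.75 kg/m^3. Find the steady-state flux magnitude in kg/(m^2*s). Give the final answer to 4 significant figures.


Step 1: D = D0 * exp(-Qd/(R*T))
T = 604 + 273.15 = 877.15 K
D = 6.558e-05 * exp(-91e3 / (8.314 * 877.15)) = 2.4974e-10 m^2/s
Step 2: J = D * (C1 - C2) / dx
J = 2.4974e-10 * (3.73 - 2.75) / 4.1e-03
J = 5.969e-08 kg/(m^2*s)


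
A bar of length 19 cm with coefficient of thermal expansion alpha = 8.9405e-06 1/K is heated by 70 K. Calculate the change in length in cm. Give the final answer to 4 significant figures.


dL = L0 * alpha * dT
dL = 19 * 8.9405e-06 * 70
dL = 0.01189 cm


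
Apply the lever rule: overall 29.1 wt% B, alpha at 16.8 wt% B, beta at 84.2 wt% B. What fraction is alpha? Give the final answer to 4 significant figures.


f_alpha = (C_beta - C0) / (C_beta - C_alpha)
f_alpha = (84.2 - 29.1) / (84.2 - 16.8)
f_alpha = 0.8175


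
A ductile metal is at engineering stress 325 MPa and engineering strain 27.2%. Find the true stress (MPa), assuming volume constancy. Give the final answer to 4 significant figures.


sigma_true = sigma_eng * (1 + epsilon_eng)
sigma_true = 325 * (1 + 0.272)
sigma_true = 413.4 MPa


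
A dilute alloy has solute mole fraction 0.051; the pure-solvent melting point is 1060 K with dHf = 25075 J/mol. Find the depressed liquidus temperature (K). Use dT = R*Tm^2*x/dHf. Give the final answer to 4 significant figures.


dT = R*Tm^2*x / dHf
dT = 8.314 * 1060^2 * 0.051 / 25075
dT = 18.9999 K
T_new = 1060 - 18.9999 = 1041 K


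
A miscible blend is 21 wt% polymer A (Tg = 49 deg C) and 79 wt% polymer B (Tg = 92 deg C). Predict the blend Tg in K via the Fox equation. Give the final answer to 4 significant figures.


1/Tg = w1/Tg1 + w2/Tg2 (in Kelvin)
Tg1 = 322.15 K, Tg2 = 365.15 K
1/Tg = 0.21/322.15 + 0.79/365.15
Tg = 355.2 K


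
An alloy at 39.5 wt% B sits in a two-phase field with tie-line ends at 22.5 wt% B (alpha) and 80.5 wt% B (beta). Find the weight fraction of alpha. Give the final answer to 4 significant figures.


f_alpha = (C_beta - C0) / (C_beta - C_alpha)
f_alpha = (80.5 - 39.5) / (80.5 - 22.5)
f_alpha = 0.7069


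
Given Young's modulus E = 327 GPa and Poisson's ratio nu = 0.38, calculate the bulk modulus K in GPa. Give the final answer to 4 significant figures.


K = E / (3*(1-2*nu))
K = 327 / (3*(1-2*0.38))
K = 454.2 GPa


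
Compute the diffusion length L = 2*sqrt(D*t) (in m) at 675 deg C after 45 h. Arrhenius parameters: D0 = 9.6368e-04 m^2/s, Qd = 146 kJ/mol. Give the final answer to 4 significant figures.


Step 1: D = D0 * exp(-Qd/(R*T))
T = 948.15 K
D = 9.6368e-04 * exp(-146e3 / (8.314 * 948.15)) = 8.71645e-12 m^2/s
Step 2: L = 2*sqrt(D*t)
t = 45 h = 162000 s
L = 2*sqrt(8.71645e-12 * 162000) = 2.377e-03 m


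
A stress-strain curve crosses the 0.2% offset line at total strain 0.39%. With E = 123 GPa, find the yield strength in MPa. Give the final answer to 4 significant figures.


Offset strain = 0.002
Elastic strain at yield = total_strain - offset = 3.9e-03 - 0.002 = 1.9e-03
sigma_y = E * elastic_strain = 123000 * 1.9e-03
sigma_y = 233.7 MPa


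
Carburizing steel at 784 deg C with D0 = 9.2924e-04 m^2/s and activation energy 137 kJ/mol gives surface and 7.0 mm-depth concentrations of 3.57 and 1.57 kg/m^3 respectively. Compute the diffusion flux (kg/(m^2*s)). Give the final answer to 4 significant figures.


Step 1: D = D0 * exp(-Qd/(R*T))
T = 784 + 273.15 = 1057.15 K
D = 9.2924e-04 * exp(-137e3 / (8.314 * 1057.15)) = 1.5798e-10 m^2/s
Step 2: J = D * (C1 - C2) / dx
J = 1.5798e-10 * (3.57 - 1.57) / 7e-03
J = 4.514e-08 kg/(m^2*s)


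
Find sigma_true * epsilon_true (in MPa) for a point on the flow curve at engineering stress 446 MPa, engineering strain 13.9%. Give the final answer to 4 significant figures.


sigma_true = sigma_eng * (1 + epsilon_eng)
sigma_true = 446 * (1 + 0.139) = 507.994 MPa
epsilon_true = ln(1 + epsilon_eng)
epsilon_true = ln(1 + 0.139) = 0.130151
sigma_true * epsilon_true = 507.994 * 0.130151 = 66.12 MPa


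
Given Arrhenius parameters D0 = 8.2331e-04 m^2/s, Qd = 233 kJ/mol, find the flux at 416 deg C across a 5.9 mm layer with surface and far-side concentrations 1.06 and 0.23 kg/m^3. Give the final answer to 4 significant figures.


Step 1: D = D0 * exp(-Qd/(R*T))
T = 416 + 273.15 = 689.15 K
D = 8.2331e-04 * exp(-233e3 / (8.314 * 689.15)) = 1.79687e-21 m^2/s
Step 2: J = D * (C1 - C2) / dx
J = 1.79687e-21 * (1.06 - 0.23) / 5.9e-03
J = 2.528e-19 kg/(m^2*s)


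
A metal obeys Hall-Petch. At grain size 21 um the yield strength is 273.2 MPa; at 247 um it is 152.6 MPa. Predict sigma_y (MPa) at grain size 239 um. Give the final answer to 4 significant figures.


sigma_y = sigma0 + k / sqrt(d)
1/sqrt(d1) = 1/sqrt(2.1e-05) = 218.218;  1/sqrt(d2) = 63.6285
k = (sigma1 - sigma2) / (1/sqrt(d1) - 1/sqrt(d2)) = (273.2 - 152.6) / (218.218 - 63.6285) = 0.780131 MPa*m^0.5
sigma0 = sigma1 - k/sqrt(d1) = 273.2 - 0.780131*218.218 = 102.961 MPa
sigma_y(d3) = 102.961 + 0.780131 / sqrt(2.39e-04) = 153.4 MPa


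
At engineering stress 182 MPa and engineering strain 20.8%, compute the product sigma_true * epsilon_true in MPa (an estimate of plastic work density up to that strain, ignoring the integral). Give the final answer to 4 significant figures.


sigma_true = sigma_eng * (1 + epsilon_eng)
sigma_true = 182 * (1 + 0.208) = 219.856 MPa
epsilon_true = ln(1 + epsilon_eng)
epsilon_true = ln(1 + 0.208) = 0.188966
sigma_true * epsilon_true = 219.856 * 0.188966 = 41.55 MPa


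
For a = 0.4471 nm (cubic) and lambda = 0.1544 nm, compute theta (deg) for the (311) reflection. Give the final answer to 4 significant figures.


d = a / sqrt(h^2+k^2+l^2)
d = 0.4471 / sqrt(11) = 0.134806 nm
lambda = 2*d*sin(theta)  =>  sin(theta) = lambda / (2*d)
sin(theta) = 0.1544 / (2 * 0.134806) = 0.572676
theta = 34.94 deg


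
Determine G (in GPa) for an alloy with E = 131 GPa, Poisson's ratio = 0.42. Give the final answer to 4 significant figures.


G = E / (2*(1+nu))
G = 131 / (2*(1+0.42))
G = 46.13 GPa


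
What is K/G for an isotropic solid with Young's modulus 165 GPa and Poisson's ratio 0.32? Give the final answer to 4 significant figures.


G = E / (2*(1+nu))
G = 165 / (2*(1+0.32)) = 62.5 GPa
K = E / (3*(1-2*nu))
K = 165 / (3*(1-2*0.32)) = 152.778 GPa
K/G = 152.778 / 62.5 = 2.444


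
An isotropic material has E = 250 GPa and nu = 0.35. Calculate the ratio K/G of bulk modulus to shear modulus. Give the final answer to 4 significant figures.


G = E / (2*(1+nu))
G = 250 / (2*(1+0.35)) = 92.5926 GPa
K = E / (3*(1-2*nu))
K = 250 / (3*(1-2*0.35)) = 277.778 GPa
K/G = 277.778 / 92.5926 = 3


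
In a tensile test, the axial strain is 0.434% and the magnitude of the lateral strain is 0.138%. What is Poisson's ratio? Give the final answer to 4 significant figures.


nu = -epsilon_lat / epsilon_axial
Lateral strain is contraction (negative), so using magnitudes:
nu = 0.138 / 0.434
nu = 0.318


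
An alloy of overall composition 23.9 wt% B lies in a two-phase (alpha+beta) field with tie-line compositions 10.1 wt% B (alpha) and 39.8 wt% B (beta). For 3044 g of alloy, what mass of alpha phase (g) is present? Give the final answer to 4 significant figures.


f_alpha = (C_beta - C0) / (C_beta - C_alpha)
f_alpha = (39.8 - 23.9) / (39.8 - 10.1) = 0.535354
m_alpha = f_alpha * m_total = 0.535354 * 3044 = 1630 g


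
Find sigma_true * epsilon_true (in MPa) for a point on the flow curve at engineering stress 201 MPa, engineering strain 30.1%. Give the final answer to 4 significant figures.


sigma_true = sigma_eng * (1 + epsilon_eng)
sigma_true = 201 * (1 + 0.301) = 261.501 MPa
epsilon_true = ln(1 + epsilon_eng)
epsilon_true = ln(1 + 0.301) = 0.263133
sigma_true * epsilon_true = 261.501 * 0.263133 = 68.81 MPa


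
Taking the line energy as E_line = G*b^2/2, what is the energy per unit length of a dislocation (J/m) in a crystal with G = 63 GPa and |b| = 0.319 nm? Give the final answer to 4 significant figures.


E = G*b^2/2
b = 0.319 nm = 3.19e-10 m
G = 63 GPa = 6.3e+10 Pa
E = 0.5 * 6.3e+10 * (3.19e-10)^2
E = 3.205e-09 J/m


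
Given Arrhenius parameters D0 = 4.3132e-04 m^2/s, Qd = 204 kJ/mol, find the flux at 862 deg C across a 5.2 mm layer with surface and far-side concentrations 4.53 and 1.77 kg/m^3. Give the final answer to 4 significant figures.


Step 1: D = D0 * exp(-Qd/(R*T))
T = 862 + 273.15 = 1135.15 K
D = 4.3132e-04 * exp(-204e3 / (8.314 * 1135.15)) = 1.76715e-13 m^2/s
Step 2: J = D * (C1 - C2) / dx
J = 1.76715e-13 * (4.53 - 1.77) / 5.2e-03
J = 9.379e-11 kg/(m^2*s)


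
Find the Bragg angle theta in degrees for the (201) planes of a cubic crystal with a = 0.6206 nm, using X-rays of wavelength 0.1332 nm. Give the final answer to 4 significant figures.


d = a / sqrt(h^2+k^2+l^2)
d = 0.6206 / sqrt(5) = 0.277541 nm
lambda = 2*d*sin(theta)  =>  sin(theta) = lambda / (2*d)
sin(theta) = 0.1332 / (2 * 0.277541) = 0.239965
theta = 13.88 deg


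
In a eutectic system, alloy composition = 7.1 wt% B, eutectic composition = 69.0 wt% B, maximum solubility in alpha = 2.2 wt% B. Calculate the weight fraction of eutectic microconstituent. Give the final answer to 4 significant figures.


f_primary = (C_e - C0) / (C_e - C_alpha_max)
f_primary = (69.0 - 7.1) / (69.0 - 2.2)
f_primary = 0.926647
f_eutectic = 1 - 0.926647 = 0.07335


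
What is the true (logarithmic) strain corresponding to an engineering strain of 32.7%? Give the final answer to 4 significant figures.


epsilon_true = ln(1 + epsilon_eng)
epsilon_true = ln(1 + 0.327)
epsilon_true = 0.2829


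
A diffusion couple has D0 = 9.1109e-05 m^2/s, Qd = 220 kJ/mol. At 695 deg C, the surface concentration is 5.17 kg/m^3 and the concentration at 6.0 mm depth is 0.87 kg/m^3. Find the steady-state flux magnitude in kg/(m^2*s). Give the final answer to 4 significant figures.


Step 1: D = D0 * exp(-Qd/(R*T))
T = 695 + 273.15 = 968.15 K
D = 9.1109e-05 * exp(-220e3 / (8.314 * 968.15)) = 1.22875e-16 m^2/s
Step 2: J = D * (C1 - C2) / dx
J = 1.22875e-16 * (5.17 - 0.87) / 6e-03
J = 8.806e-14 kg/(m^2*s)


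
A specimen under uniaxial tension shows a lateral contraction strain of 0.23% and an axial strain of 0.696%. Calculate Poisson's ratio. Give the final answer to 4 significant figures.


nu = -epsilon_lat / epsilon_axial
Lateral strain is contraction (negative), so using magnitudes:
nu = 0.23 / 0.696
nu = 0.3305


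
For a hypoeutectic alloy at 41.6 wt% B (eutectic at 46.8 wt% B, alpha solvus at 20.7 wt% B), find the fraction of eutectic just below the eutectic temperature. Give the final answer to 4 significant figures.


f_primary = (C_e - C0) / (C_e - C_alpha_max)
f_primary = (46.8 - 41.6) / (46.8 - 20.7)
f_primary = 0.199234
f_eutectic = 1 - 0.199234 = 0.8008


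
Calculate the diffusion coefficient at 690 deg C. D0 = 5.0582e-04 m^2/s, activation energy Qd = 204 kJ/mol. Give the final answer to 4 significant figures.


D = D0 * exp(-Qd / (R*T))
T = 963.15 K
D = 5.0582e-04 * exp(-204e3 / (8.314 * 963.15))
D = 4.366e-15 m^2/s


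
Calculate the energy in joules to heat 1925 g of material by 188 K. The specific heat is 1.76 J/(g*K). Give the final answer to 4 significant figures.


Q = m * cp * dT
Q = 1925 * 1.76 * 188
Q = 636900 J


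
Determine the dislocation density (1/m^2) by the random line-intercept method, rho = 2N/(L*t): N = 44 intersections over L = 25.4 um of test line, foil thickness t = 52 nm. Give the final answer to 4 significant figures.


rho = 2N / (L * t)
L = 25.4 um = 2.54e-05 m, t = 52 nm = 5.2e-08 m
rho = 2 * 44 / (2.54e-05 * 5.2e-08)
rho = 6.663e+13 1/m^2


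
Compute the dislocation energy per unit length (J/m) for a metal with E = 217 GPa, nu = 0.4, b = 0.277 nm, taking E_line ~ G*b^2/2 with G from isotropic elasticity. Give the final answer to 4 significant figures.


Step 1: G = E / (2*(1+nu))
G = 217 / (2*(1+0.4)) = 77.5 GPa = 7.75e+10 Pa
Step 2: E_line = G*b^2/2
b = 0.277 nm = 2.77e-10 m
E_line = 0.5 * 7.75e+10 * (2.77e-10)^2 = 2.973e-09 J/m


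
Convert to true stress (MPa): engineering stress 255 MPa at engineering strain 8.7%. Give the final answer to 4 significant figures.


sigma_true = sigma_eng * (1 + epsilon_eng)
sigma_true = 255 * (1 + 0.087)
sigma_true = 277.2 MPa


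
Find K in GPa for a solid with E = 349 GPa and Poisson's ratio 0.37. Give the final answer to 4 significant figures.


K = E / (3*(1-2*nu))
K = 349 / (3*(1-2*0.37))
K = 447.4 GPa


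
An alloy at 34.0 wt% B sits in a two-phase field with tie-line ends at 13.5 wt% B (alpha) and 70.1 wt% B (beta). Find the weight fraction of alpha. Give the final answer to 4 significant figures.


f_alpha = (C_beta - C0) / (C_beta - C_alpha)
f_alpha = (70.1 - 34.0) / (70.1 - 13.5)
f_alpha = 0.6378


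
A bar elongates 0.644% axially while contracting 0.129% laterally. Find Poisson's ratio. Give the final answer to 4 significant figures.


nu = -epsilon_lat / epsilon_axial
Lateral strain is contraction (negative), so using magnitudes:
nu = 0.129 / 0.644
nu = 0.2003


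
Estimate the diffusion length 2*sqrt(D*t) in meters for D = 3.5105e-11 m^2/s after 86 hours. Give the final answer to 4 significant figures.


t = 86 hr = 309600 s
Diffusion length = 2*sqrt(D*t)
= 2*sqrt(3.5105e-11 * 309600)
= 6.593e-03 m


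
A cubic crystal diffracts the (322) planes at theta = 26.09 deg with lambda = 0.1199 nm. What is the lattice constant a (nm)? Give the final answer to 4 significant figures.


d = lambda / (2*sin(theta))
d = 0.1199 / (2*sin(26.09 deg))
d = 0.136317 nm
a = d * sqrt(h^2+k^2+l^2) = 0.136317 * sqrt(17)
a = 0.5621 nm


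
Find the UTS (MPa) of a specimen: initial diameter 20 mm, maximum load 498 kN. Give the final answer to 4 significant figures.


A0 = pi*(d/2)^2 = pi*(20/2)^2 = 314.159 mm^2
UTS = F_max / A0 = 498*1000 / 314.159
UTS = 1585 MPa


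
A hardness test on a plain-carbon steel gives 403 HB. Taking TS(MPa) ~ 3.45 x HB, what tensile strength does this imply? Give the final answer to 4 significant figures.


TS (MPa) = 3.45 * HB
TS = 3.45 * 403
TS = 1390 MPa


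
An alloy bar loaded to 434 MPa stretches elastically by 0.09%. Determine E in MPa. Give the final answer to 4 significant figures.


E = sigma / epsilon
epsilon = 0.09% = 9e-04
E = 434 / 9e-04
E = 482200 MPa


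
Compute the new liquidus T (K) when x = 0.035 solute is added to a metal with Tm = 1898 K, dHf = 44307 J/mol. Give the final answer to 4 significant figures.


dT = R*Tm^2*x / dHf
dT = 8.314 * 1898^2 * 0.035 / 44307
dT = 23.6591 K
T_new = 1898 - 23.6591 = 1874 K


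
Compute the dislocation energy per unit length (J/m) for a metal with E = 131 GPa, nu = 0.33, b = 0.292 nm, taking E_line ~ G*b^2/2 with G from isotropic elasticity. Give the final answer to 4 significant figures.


Step 1: G = E / (2*(1+nu))
G = 131 / (2*(1+0.33)) = 49.2481 GPa = 4.92481e+10 Pa
Step 2: E_line = G*b^2/2
b = 0.292 nm = 2.92e-10 m
E_line = 0.5 * 4.92481e+10 * (2.92e-10)^2 = 2.1e-09 J/m


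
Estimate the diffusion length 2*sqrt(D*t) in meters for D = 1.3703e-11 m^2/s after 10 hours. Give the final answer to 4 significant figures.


t = 10 hr = 36000 s
Diffusion length = 2*sqrt(D*t)
= 2*sqrt(1.3703e-11 * 36000)
= 1.405e-03 m


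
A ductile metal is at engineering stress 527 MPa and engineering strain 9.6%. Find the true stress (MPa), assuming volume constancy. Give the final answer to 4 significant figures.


sigma_true = sigma_eng * (1 + epsilon_eng)
sigma_true = 527 * (1 + 0.096)
sigma_true = 577.6 MPa


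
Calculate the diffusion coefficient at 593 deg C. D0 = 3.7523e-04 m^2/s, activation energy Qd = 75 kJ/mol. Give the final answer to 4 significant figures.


D = D0 * exp(-Qd / (R*T))
T = 866.15 K
D = 3.7523e-04 * exp(-75e3 / (8.314 * 866.15))
D = 1.125e-08 m^2/s


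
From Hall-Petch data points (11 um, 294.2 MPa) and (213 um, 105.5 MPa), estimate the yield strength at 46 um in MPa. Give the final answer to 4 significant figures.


sigma_y = sigma0 + k / sqrt(d)
1/sqrt(d1) = 1/sqrt(1.1e-05) = 301.511;  1/sqrt(d2) = 68.5189
k = (sigma1 - sigma2) / (1/sqrt(d1) - 1/sqrt(d2)) = (294.2 - 105.5) / (301.511 - 68.5189) = 0.809897 MPa*m^0.5
sigma0 = sigma1 - k/sqrt(d1) = 294.2 - 0.809897*301.511 = 50.0067 MPa
sigma_y(d3) = 50.0067 + 0.809897 / sqrt(4.6e-05) = 169.4 MPa


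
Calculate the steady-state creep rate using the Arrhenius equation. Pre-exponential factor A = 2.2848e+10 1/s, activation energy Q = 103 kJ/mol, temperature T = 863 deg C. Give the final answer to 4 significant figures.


rate = A * exp(-Q / (R*T))
T = 863 + 273.15 = 1136.15 K
rate = 2.2848e+10 * exp(-103e3 / (8.314 * 1136.15))
rate = 420000 1/s


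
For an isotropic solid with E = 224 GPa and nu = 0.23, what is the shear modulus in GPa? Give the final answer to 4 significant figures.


G = E / (2*(1+nu))
G = 224 / (2*(1+0.23))
G = 91.06 GPa


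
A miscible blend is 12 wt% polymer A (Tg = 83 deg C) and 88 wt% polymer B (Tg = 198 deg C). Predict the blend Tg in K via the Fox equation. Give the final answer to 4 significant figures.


1/Tg = w1/Tg1 + w2/Tg2 (in Kelvin)
Tg1 = 356.15 K, Tg2 = 471.15 K
1/Tg = 0.12/356.15 + 0.88/471.15
Tg = 453.6 K


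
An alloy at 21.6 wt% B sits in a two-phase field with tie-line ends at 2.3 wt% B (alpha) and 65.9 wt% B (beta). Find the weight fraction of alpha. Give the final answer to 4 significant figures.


f_alpha = (C_beta - C0) / (C_beta - C_alpha)
f_alpha = (65.9 - 21.6) / (65.9 - 2.3)
f_alpha = 0.6965


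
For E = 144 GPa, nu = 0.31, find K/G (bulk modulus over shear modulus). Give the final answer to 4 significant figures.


G = E / (2*(1+nu))
G = 144 / (2*(1+0.31)) = 54.9618 GPa
K = E / (3*(1-2*nu))
K = 144 / (3*(1-2*0.31)) = 126.316 GPa
K/G = 126.316 / 54.9618 = 2.298


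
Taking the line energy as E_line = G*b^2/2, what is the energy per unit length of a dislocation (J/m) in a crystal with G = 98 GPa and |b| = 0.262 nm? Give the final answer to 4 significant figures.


E = G*b^2/2
b = 0.262 nm = 2.62e-10 m
G = 98 GPa = 9.8e+10 Pa
E = 0.5 * 9.8e+10 * (2.62e-10)^2
E = 3.364e-09 J/m


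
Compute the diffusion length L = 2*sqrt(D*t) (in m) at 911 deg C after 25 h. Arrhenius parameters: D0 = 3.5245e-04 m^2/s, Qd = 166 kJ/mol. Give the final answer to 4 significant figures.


Step 1: D = D0 * exp(-Qd/(R*T))
T = 1184.15 K
D = 3.5245e-04 * exp(-166e3 / (8.314 * 1184.15)) = 1.67619e-11 m^2/s
Step 2: L = 2*sqrt(D*t)
t = 25 h = 90000 s
L = 2*sqrt(1.67619e-11 * 90000) = 2.456e-03 m


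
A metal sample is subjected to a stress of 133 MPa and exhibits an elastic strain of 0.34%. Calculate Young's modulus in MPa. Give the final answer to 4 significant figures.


E = sigma / epsilon
epsilon = 0.34% = 3.4e-03
E = 133 / 3.4e-03
E = 39120 MPa


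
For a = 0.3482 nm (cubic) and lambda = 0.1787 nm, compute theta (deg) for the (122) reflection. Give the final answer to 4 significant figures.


d = a / sqrt(h^2+k^2+l^2)
d = 0.3482 / sqrt(9) = 0.116067 nm
lambda = 2*d*sin(theta)  =>  sin(theta) = lambda / (2*d)
sin(theta) = 0.1787 / (2 * 0.116067) = 0.769816
theta = 50.34 deg


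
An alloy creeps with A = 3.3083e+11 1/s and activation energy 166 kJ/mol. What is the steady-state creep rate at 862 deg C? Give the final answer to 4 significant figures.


rate = A * exp(-Q / (R*T))
T = 862 + 273.15 = 1135.15 K
rate = 3.3083e+11 * exp(-166e3 / (8.314 * 1135.15))
rate = 7599 1/s


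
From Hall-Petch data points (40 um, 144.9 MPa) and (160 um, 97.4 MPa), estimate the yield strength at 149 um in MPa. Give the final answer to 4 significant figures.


sigma_y = sigma0 + k / sqrt(d)
1/sqrt(d1) = 1/sqrt(4e-05) = 158.114;  1/sqrt(d2) = 79.0569
k = (sigma1 - sigma2) / (1/sqrt(d1) - 1/sqrt(d2)) = (144.9 - 97.4) / (158.114 - 79.0569) = 0.600833 MPa*m^0.5
sigma0 = sigma1 - k/sqrt(d1) = 144.9 - 0.600833*158.114 = 49.9 MPa
sigma_y(d3) = 49.9 + 0.600833 / sqrt(1.49e-04) = 99.12 MPa


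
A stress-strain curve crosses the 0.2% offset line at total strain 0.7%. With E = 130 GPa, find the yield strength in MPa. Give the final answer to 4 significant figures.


Offset strain = 0.002
Elastic strain at yield = total_strain - offset = 7e-03 - 0.002 = 5e-03
sigma_y = E * elastic_strain = 130000 * 5e-03
sigma_y = 650 MPa


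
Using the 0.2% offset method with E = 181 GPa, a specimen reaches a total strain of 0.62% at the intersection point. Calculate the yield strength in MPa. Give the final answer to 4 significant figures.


Offset strain = 0.002
Elastic strain at yield = total_strain - offset = 6.2e-03 - 0.002 = 4.2e-03
sigma_y = E * elastic_strain = 181000 * 4.2e-03
sigma_y = 760.2 MPa


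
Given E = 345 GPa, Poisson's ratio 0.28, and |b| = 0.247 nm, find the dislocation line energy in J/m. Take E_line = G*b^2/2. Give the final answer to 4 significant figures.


Step 1: G = E / (2*(1+nu))
G = 345 / (2*(1+0.28)) = 134.766 GPa = 1.34766e+11 Pa
Step 2: E_line = G*b^2/2
b = 0.247 nm = 2.47e-10 m
E_line = 0.5 * 1.34766e+11 * (2.47e-10)^2 = 4.111e-09 J/m


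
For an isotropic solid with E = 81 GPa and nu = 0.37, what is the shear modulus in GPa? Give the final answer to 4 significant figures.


G = E / (2*(1+nu))
G = 81 / (2*(1+0.37))
G = 29.56 GPa


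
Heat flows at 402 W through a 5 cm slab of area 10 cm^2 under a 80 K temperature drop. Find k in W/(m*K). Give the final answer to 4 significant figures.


k = Q*L / (A*dT)
L = 0.05 m, A = 1e-03 m^2
k = 402 * 0.05 / (1e-03 * 80)
k = 251.3 W/(m*K)


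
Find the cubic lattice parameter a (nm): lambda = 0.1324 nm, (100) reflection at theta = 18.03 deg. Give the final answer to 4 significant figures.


d = lambda / (2*sin(theta))
d = 0.1324 / (2*sin(18.03 deg))
d = 0.213883 nm
a = d * sqrt(h^2+k^2+l^2) = 0.213883 * sqrt(1)
a = 0.2139 nm


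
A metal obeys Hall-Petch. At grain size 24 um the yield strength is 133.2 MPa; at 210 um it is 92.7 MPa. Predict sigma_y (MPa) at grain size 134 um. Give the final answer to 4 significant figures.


sigma_y = sigma0 + k / sqrt(d)
1/sqrt(d1) = 1/sqrt(2.4e-05) = 204.124;  1/sqrt(d2) = 69.0066
k = (sigma1 - sigma2) / (1/sqrt(d1) - 1/sqrt(d2)) = (133.2 - 92.7) / (204.124 - 69.0066) = 0.299739 MPa*m^0.5
sigma0 = sigma1 - k/sqrt(d1) = 133.2 - 0.299739*204.124 = 72.016 MPa
sigma_y(d3) = 72.016 + 0.299739 / sqrt(1.34e-04) = 97.91 MPa


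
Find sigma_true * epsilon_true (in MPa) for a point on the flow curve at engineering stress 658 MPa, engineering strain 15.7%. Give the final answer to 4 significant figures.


sigma_true = sigma_eng * (1 + epsilon_eng)
sigma_true = 658 * (1 + 0.157) = 761.306 MPa
epsilon_true = ln(1 + epsilon_eng)
epsilon_true = ln(1 + 0.157) = 0.14583
sigma_true * epsilon_true = 761.306 * 0.14583 = 111 MPa


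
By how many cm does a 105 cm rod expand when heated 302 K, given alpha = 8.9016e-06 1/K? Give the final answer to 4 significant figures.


dL = L0 * alpha * dT
dL = 105 * 8.9016e-06 * 302
dL = 0.2823 cm


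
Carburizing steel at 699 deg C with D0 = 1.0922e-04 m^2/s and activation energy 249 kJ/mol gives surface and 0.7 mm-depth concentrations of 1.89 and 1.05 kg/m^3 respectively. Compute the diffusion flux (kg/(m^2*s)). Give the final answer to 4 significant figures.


Step 1: D = D0 * exp(-Qd/(R*T))
T = 699 + 273.15 = 972.15 K
D = 1.0922e-04 * exp(-249e3 / (8.314 * 972.15)) = 4.55814e-18 m^2/s
Step 2: J = D * (C1 - C2) / dx
J = 4.55814e-18 * (1.89 - 1.05) / 7e-04
J = 5.47e-15 kg/(m^2*s)


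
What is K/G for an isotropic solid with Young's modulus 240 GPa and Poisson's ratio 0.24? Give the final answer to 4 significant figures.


G = E / (2*(1+nu))
G = 240 / (2*(1+0.24)) = 96.7742 GPa
K = E / (3*(1-2*nu))
K = 240 / (3*(1-2*0.24)) = 153.846 GPa
K/G = 153.846 / 96.7742 = 1.59


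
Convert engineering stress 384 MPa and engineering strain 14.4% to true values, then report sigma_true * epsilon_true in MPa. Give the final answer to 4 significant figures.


sigma_true = sigma_eng * (1 + epsilon_eng)
sigma_true = 384 * (1 + 0.144) = 439.296 MPa
epsilon_true = ln(1 + epsilon_eng)
epsilon_true = ln(1 + 0.144) = 0.134531
sigma_true * epsilon_true = 439.296 * 0.134531 = 59.1 MPa


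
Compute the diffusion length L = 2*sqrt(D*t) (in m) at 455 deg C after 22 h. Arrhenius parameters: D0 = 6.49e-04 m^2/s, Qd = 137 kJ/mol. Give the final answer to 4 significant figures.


Step 1: D = D0 * exp(-Qd/(R*T))
T = 728.15 K
D = 6.49e-04 * exp(-137e3 / (8.314 * 728.15)) = 9.63927e-14 m^2/s
Step 2: L = 2*sqrt(D*t)
t = 22 h = 79200 s
L = 2*sqrt(9.63927e-14 * 79200) = 1.747e-04 m


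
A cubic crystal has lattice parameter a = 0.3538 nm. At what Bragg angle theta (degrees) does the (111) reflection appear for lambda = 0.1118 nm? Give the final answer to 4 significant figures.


d = a / sqrt(h^2+k^2+l^2)
d = 0.3538 / sqrt(3) = 0.204267 nm
lambda = 2*d*sin(theta)  =>  sin(theta) = lambda / (2*d)
sin(theta) = 0.1118 / (2 * 0.204267) = 0.273662
theta = 15.88 deg


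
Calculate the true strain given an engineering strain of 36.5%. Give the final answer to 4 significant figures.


epsilon_true = ln(1 + epsilon_eng)
epsilon_true = ln(1 + 0.365)
epsilon_true = 0.3112


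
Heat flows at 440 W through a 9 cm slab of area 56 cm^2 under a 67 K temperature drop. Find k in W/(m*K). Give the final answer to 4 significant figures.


k = Q*L / (A*dT)
L = 0.09 m, A = 5.6e-03 m^2
k = 440 * 0.09 / (5.6e-03 * 67)
k = 105.5 W/(m*K)


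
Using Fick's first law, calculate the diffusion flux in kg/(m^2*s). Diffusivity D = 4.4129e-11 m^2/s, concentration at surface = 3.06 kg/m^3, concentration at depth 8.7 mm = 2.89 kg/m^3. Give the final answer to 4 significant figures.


J = -D * (dC/dx) = D * (C1 - C2) / dx
J = 4.4129e-11 * (3.06 - 2.89) / 8.7e-03
J = 8.623e-10 kg/(m^2*s)


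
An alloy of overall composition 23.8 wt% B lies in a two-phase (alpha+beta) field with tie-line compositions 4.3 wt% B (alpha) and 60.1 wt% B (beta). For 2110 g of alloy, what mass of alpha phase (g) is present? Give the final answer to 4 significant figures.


f_alpha = (C_beta - C0) / (C_beta - C_alpha)
f_alpha = (60.1 - 23.8) / (60.1 - 4.3) = 0.650538
m_alpha = f_alpha * m_total = 0.650538 * 2110 = 1373 g


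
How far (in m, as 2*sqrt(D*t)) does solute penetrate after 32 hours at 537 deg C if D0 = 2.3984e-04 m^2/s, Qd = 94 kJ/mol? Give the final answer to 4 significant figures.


Step 1: D = D0 * exp(-Qd/(R*T))
T = 810.15 K
D = 2.3984e-04 * exp(-94e3 / (8.314 * 810.15)) = 2.08462e-10 m^2/s
Step 2: L = 2*sqrt(D*t)
t = 32 h = 115200 s
L = 2*sqrt(2.08462e-10 * 115200) = 9.801e-03 m


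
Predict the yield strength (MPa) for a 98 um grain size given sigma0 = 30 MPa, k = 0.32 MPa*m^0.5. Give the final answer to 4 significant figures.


sigma_y = sigma0 + k / sqrt(d)
d = 98 um = 9.8e-05 m
sigma_y = 30 + 0.32 / sqrt(9.8e-05)
sigma_y = 62.32 MPa


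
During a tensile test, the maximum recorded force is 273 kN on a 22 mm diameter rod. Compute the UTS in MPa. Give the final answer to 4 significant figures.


A0 = pi*(d/2)^2 = pi*(22/2)^2 = 380.133 mm^2
UTS = F_max / A0 = 273*1000 / 380.133
UTS = 718.2 MPa


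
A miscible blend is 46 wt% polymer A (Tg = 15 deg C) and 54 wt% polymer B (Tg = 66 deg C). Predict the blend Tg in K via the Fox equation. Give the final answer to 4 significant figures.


1/Tg = w1/Tg1 + w2/Tg2 (in Kelvin)
Tg1 = 288.15 K, Tg2 = 339.15 K
1/Tg = 0.46/288.15 + 0.54/339.15
Tg = 313.6 K


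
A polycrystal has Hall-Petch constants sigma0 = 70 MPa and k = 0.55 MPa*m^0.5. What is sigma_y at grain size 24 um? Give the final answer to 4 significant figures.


sigma_y = sigma0 + k / sqrt(d)
d = 24 um = 2.4e-05 m
sigma_y = 70 + 0.55 / sqrt(2.4e-05)
sigma_y = 182.3 MPa


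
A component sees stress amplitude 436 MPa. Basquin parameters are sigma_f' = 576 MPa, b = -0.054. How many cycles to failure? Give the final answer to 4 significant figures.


sigma_a = sigma_f' * (2*Nf)^b
2*Nf = (sigma_a / sigma_f')^(1/b)
2*Nf = (436 / 576)^(1/-0.054)
2*Nf = 173.602
Nf = 86.8 cycles


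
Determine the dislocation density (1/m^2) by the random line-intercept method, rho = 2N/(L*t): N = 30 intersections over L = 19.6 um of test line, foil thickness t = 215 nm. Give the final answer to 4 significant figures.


rho = 2N / (L * t)
L = 19.6 um = 1.96e-05 m, t = 215 nm = 2.15e-07 m
rho = 2 * 30 / (1.96e-05 * 2.15e-07)
rho = 1.424e+13 1/m^2


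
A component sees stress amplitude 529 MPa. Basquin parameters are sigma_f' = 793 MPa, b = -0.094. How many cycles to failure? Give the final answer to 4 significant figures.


sigma_a = sigma_f' * (2*Nf)^b
2*Nf = (sigma_a / sigma_f')^(1/b)
2*Nf = (529 / 793)^(1/-0.094)
2*Nf = 74.1992
Nf = 37.1 cycles


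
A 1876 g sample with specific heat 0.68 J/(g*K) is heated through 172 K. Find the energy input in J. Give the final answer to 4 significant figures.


Q = m * cp * dT
Q = 1876 * 0.68 * 172
Q = 219400 J


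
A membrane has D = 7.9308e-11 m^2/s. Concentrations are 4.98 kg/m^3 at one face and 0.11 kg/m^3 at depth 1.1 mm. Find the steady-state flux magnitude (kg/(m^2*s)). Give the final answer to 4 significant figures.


J = -D * (dC/dx) = D * (C1 - C2) / dx
J = 7.9308e-11 * (4.98 - 0.11) / 1.1e-03
J = 3.511e-07 kg/(m^2*s)


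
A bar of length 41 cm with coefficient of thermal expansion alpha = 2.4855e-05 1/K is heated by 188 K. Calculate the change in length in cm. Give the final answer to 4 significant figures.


dL = L0 * alpha * dT
dL = 41 * 2.4855e-05 * 188
dL = 0.1916 cm


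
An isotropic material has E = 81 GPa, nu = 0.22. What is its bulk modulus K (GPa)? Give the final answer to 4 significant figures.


K = E / (3*(1-2*nu))
K = 81 / (3*(1-2*0.22))
K = 48.21 GPa


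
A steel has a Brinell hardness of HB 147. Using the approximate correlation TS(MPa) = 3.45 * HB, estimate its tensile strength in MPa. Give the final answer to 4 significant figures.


TS (MPa) = 3.45 * HB
TS = 3.45 * 147
TS = 507.2 MPa


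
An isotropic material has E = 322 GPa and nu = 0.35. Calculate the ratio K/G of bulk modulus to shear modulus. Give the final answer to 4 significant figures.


G = E / (2*(1+nu))
G = 322 / (2*(1+0.35)) = 119.259 GPa
K = E / (3*(1-2*nu))
K = 322 / (3*(1-2*0.35)) = 357.778 GPa
K/G = 357.778 / 119.259 = 3
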